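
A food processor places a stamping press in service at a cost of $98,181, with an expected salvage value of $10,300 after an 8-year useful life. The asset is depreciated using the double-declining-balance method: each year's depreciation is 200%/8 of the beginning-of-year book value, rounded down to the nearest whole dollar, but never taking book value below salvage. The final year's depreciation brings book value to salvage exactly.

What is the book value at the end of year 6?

Depreciable base = $98,181 − $10,300 = $87,881.
Year 1: ⌊$98,181 × 200%/8⌋ = $24,545. Book value $73,636.
Year 2: ⌊$73,636 × 200%/8⌋ = $18,409. Book value $55,227.
Year 3: ⌊$55,227 × 200%/8⌋ = $13,806. Book value $41,421.
Year 4: ⌊$41,421 × 200%/8⌋ = $10,355. Book value $31,066.
Year 5: ⌊$31,066 × 200%/8⌋ = $7,766. Book value $23,300.
Year 6: ⌊$23,300 × 200%/8⌋ = $5,825. Book value $17,475.

$17,475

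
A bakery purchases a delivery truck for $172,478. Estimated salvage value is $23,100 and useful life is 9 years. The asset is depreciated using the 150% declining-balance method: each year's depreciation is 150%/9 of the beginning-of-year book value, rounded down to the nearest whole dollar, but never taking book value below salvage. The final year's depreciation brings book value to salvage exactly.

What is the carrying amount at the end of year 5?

$69,317

Depreciable base = $172,478 − $23,100 = $149,378.
Year 1: ⌊$172,478 × 150%/9⌋ = $28,746. Book value $143,732.
Year 2: ⌊$143,732 × 150%/9⌋ = $23,955. Book value $119,777.
Year 3: ⌊$119,777 × 150%/9⌋ = $19,962. Book value $99,815.
Year 4: ⌊$99,815 × 150%/9⌋ = $16,635. Book value $83,180.
Year 5: ⌊$83,180 × 150%/9⌋ = $13,863. Book value $69,317.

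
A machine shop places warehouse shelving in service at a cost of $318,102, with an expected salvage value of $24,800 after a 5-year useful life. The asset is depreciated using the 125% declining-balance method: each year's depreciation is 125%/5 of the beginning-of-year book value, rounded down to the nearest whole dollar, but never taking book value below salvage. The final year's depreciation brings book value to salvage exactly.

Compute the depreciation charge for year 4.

Depreciable base = $318,102 − $24,800 = $293,302.
Year 1: ⌊$318,102 × 125%/5⌋ = $79,525. Book value $238,577.
Year 2: ⌊$238,577 × 125%/5⌋ = $59,644. Book value $178,933.
Year 3: ⌊$178,933 × 125%/5⌋ = $44,733. Book value $134,200.
Year 4: ⌊$134,200 × 125%/5⌋ = $33,550. Book value $100,650.

$33,550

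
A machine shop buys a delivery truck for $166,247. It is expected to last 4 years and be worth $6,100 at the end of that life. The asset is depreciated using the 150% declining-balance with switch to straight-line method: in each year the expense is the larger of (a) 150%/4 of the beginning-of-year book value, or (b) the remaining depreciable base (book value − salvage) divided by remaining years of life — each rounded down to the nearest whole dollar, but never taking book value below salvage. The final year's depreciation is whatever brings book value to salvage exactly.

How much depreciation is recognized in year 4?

Depreciable base = $166,247 − $6,100 = $160,147.
Year 1: DB = ⌊$166,247 × 150%/4⌋ = $62,342; SL = ⌊$160,147/4⌋ = $40,036 → take DB $62,342. Book value $103,905.
Year 2: DB = ⌊$103,905 × 150%/4⌋ = $38,964; SL = ⌊$97,805/3⌋ = $32,601 → take DB $38,964. Book value $64,941.
Year 3: DB = ⌊$64,941 × 150%/4⌋ = $24,352; SL = ⌊$58,841/2⌋ = $29,420 → take SL $29,420. Book value $35,521.
Year 4 (final): $35,521 − $6,100 = $29,421. Book value $6,100.

$29,421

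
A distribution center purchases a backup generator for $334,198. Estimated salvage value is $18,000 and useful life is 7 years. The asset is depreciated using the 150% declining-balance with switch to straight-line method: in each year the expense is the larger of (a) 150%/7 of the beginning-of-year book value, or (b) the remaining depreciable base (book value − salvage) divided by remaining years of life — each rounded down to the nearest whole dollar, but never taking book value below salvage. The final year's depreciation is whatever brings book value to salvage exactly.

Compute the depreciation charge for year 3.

$44,210

Depreciable base = $334,198 − $18,000 = $316,198.
Year 1: DB = ⌊$334,198 × 150%/7⌋ = $71,613; SL = ⌊$316,198/7⌋ = $45,171 → take DB $71,613. Book value $262,585.
Year 2: DB = ⌊$262,585 × 150%/7⌋ = $56,268; SL = ⌊$244,585/6⌋ = $40,764 → take DB $56,268. Book value $206,317.
Year 3: DB = ⌊$206,317 × 150%/7⌋ = $44,210; SL = ⌊$188,317/5⌋ = $37,663 → take DB $44,210. Book value $162,107.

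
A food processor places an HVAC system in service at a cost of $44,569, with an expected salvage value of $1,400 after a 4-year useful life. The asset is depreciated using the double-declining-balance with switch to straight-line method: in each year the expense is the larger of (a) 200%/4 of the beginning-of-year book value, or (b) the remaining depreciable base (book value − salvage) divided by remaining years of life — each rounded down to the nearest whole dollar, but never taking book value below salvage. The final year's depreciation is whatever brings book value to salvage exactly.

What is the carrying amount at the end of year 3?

Depreciable base = $44,569 − $1,400 = $43,169.
Year 1: DB = ⌊$44,569 × 200%/4⌋ = $22,284; SL = ⌊$43,169/4⌋ = $10,792 → take DB $22,284. Book value $22,285.
Year 2: DB = ⌊$22,285 × 200%/4⌋ = $11,142; SL = ⌊$20,885/3⌋ = $6,961 → take DB $11,142. Book value $11,143.
Year 3: DB = ⌊$11,143 × 200%/4⌋ = $5,571; SL = ⌊$9,743/2⌋ = $4,871 → take DB $5,571. Book value $5,572.

$5,572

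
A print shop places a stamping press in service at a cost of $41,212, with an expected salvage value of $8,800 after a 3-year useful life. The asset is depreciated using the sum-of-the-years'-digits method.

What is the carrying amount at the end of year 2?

$14,202

Depreciable base = $41,212 − $8,800 = $32,412.
Sum of the years' digits = 3+2+1 = 6.
Year 1: $32,412 × 3/6 = $16,206. Book value $25,006.
Year 2: $32,412 × 2/6 = $10,804. Book value $14,202.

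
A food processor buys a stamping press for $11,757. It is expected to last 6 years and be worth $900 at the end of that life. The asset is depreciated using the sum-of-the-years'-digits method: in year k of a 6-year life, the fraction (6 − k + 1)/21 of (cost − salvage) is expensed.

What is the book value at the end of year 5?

$1,417

Depreciable base = $11,757 − $900 = $10,857.
Sum of the years' digits = 6+5+4+3+2+1 = 21.
Year 1: $10,857 × 6/21 = $3,102. Book value $8,655.
Year 2: $10,857 × 5/21 = $2,585. Book value $6,070.
Year 3: $10,857 × 4/21 = $2,068. Book value $4,002.
Year 4: $10,857 × 3/21 = $1,551. Book value $2,451.
Year 5: $10,857 × 2/21 = $1,034. Book value $1,417.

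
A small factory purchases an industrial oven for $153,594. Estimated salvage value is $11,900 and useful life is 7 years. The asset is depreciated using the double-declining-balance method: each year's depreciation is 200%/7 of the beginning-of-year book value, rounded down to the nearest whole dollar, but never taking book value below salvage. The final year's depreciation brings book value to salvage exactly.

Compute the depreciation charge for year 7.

$8,500

Depreciable base = $153,594 − $11,900 = $141,694.
Year 1: ⌊$153,594 × 200%/7⌋ = $43,884. Book value $109,710.
Year 2: ⌊$109,710 × 200%/7⌋ = $31,345. Book value $78,365.
Year 3: ⌊$78,365 × 200%/7⌋ = $22,390. Book value $55,975.
Year 4: ⌊$55,975 × 200%/7⌋ = $15,992. Book value $39,983.
Year 5: ⌊$39,983 × 200%/7⌋ = $11,423. Book value $28,560.
Year 6: ⌊$28,560 × 200%/7⌋ = $8,160. Book value $20,400.
Year 7 (final): $20,400 − $11,900 = $8,500. Book value $11,900.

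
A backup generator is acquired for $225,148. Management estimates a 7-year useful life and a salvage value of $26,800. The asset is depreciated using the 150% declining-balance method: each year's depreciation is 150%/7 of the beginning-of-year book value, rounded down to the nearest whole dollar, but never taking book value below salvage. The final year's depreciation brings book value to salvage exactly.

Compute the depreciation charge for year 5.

$18,387

Depreciable base = $225,148 − $26,800 = $198,348.
Year 1: ⌊$225,148 × 150%/7⌋ = $48,246. Book value $176,902.
Year 2: ⌊$176,902 × 150%/7⌋ = $37,907. Book value $138,995.
Year 3: ⌊$138,995 × 150%/7⌋ = $29,784. Book value $109,211.
Year 4: ⌊$109,211 × 150%/7⌋ = $23,402. Book value $85,809.
Year 5: ⌊$85,809 × 150%/7⌋ = $18,387. Book value $67,422.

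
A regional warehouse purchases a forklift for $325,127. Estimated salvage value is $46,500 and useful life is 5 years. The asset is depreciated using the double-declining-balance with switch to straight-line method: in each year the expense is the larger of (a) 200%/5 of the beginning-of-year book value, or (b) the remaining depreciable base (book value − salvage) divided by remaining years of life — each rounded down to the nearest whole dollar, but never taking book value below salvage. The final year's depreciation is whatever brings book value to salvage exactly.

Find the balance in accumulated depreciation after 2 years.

$208,080

Depreciable base = $325,127 − $46,500 = $278,627.
Year 1: DB = ⌊$325,127 × 200%/5⌋ = $130,050; SL = ⌊$278,627/5⌋ = $55,725 → take DB $130,050. Book value $195,077.
Year 2: DB = ⌊$195,077 × 200%/5⌋ = $78,030; SL = ⌊$148,577/4⌋ = $37,144 → take DB $78,030. Book value $117,047.
Accumulated through year 2 = $325,127 − $117,047 = $208,080.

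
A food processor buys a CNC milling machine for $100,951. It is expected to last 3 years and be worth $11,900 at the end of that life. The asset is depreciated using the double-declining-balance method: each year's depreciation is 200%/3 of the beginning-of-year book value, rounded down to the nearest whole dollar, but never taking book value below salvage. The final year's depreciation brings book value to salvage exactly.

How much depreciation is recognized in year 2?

$21,751

Depreciable base = $100,951 − $11,900 = $89,051.
Year 1: ⌊$100,951 × 200%/3⌋ = $67,300. Book value $33,651.
Year 2: ⌊$33,651 × 200%/3⌋ = $22,434, capped at $21,751. Book value $11,900.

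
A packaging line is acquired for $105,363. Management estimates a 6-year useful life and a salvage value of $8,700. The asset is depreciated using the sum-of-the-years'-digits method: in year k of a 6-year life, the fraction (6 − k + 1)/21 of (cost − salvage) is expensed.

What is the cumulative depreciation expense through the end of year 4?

Depreciable base = $105,363 − $8,700 = $96,663.
Sum of the years' digits = 6+5+4+3+2+1 = 21.
Year 1: $96,663 × 6/21 = $27,618. Book value $77,745.
Year 2: $96,663 × 5/21 = $23,015. Book value $54,730.
Year 3: $96,663 × 4/21 = $18,412. Book value $36,318.
Year 4: $96,663 × 3/21 = $13,809. Book value $22,509.
Accumulated through year 4 = $105,363 − $22,509 = $82,854.

$82,854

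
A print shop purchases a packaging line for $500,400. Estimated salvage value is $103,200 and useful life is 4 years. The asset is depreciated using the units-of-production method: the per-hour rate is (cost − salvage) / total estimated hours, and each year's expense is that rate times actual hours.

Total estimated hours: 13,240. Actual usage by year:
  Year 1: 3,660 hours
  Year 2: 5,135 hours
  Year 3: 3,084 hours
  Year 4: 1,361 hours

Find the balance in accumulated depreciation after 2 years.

$263,850

Depreciable base = $500,400 − $103,200 = $397,200.
Rate = $397,200 / 13,240 hours = $30 per hour.
Year 1: 3,660 × $30 = $109,800. Book value $390,600.
Year 2: 5,135 × $30 = $154,050. Book value $236,550.
Accumulated through year 2 = $500,400 − $236,550 = $263,850.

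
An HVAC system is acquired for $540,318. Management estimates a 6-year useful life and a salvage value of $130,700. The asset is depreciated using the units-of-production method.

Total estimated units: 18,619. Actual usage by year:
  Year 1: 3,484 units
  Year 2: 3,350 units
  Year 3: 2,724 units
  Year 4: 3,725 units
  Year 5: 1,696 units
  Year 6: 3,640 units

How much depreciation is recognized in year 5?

$37,312

Depreciable base = $540,318 − $130,700 = $409,618.
Rate = $409,618 / 18,619 units = $22 per unit.
Year 1: 3,484 × $22 = $76,648. Book value $463,670.
Year 2: 3,350 × $22 = $73,700. Book value $389,970.
Year 3: 2,724 × $22 = $59,928. Book value $330,042.
Year 4: 3,725 × $22 = $81,950. Book value $248,092.
Year 5: 1,696 × $22 = $37,312. Book value $210,780.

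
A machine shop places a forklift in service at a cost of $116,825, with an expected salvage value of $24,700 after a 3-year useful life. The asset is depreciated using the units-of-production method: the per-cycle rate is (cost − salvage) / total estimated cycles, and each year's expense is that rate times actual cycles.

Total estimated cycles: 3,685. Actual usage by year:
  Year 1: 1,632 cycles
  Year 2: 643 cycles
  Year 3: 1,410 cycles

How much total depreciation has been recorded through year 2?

$56,875

Depreciable base = $116,825 − $24,700 = $92,125.
Rate = $92,125 / 3,685 cycles = $25 per cycle.
Year 1: 1,632 × $25 = $40,800. Book value $76,025.
Year 2: 643 × $25 = $16,075. Book value $59,950.
Accumulated through year 2 = $116,825 − $59,950 = $56,875.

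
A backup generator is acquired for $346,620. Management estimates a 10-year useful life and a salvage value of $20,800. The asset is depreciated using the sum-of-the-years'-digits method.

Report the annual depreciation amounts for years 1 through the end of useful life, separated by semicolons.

$59,240; $53,316; $47,392; $41,468; $35,544; $29,620; $23,696; $17,772; $11,848; $5,924

Depreciable base = $346,620 − $20,800 = $325,820.
Sum of the years' digits = 10+9+8+7+6+5+4+3+2+1 = 55.
Year 1: $325,820 × 10/55 = $59,240. Book value $287,380.
Year 2: $325,820 × 9/55 = $53,316. Book value $234,064.
Year 3: $325,820 × 8/55 = $47,392. Book value $186,672.
Year 4: $325,820 × 7/55 = $41,468. Book value $145,204.
Year 5: $325,820 × 6/55 = $35,544. Book value $109,660.
Year 6: $325,820 × 5/55 = $29,620. Book value $80,040.
Year 7: $325,820 × 4/55 = $23,696. Book value $56,344.
Year 8: $325,820 × 3/55 = $17,772. Book value $38,572.
Year 9: $325,820 × 2/55 = $11,848. Book value $26,724.
Year 10: $325,820 × 1/55 = $5,924. Book value $20,800.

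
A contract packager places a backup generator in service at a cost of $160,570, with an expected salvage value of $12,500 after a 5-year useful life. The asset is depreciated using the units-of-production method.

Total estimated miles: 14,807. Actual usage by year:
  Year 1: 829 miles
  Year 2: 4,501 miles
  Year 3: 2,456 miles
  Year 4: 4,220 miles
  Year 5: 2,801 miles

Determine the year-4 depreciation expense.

$42,200

Depreciable base = $160,570 − $12,500 = $148,070.
Rate = $148,070 / 14,807 miles = $10 per mile.
Year 1: 829 × $10 = $8,290. Book value $152,280.
Year 2: 4,501 × $10 = $45,010. Book value $107,270.
Year 3: 2,456 × $10 = $24,560. Book value $82,710.
Year 4: 4,220 × $10 = $42,200. Book value $40,510.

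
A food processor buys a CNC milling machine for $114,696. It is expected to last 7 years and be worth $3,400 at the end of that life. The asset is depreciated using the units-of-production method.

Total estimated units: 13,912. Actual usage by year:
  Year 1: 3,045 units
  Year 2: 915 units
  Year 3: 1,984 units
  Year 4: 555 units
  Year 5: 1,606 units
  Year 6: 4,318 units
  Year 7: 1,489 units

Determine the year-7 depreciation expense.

$11,912

Depreciable base = $114,696 − $3,400 = $111,296.
Rate = $111,296 / 13,912 units = $8 per unit.
Year 1: 3,045 × $8 = $24,360. Book value $90,336.
Year 2: 915 × $8 = $7,320. Book value $83,016.
Year 3: 1,984 × $8 = $15,872. Book value $67,144.
Year 4: 555 × $8 = $4,440. Book value $62,704.
Year 5: 1,606 × $8 = $12,848. Book value $49,856.
Year 6: 4,318 × $8 = $34,544. Book value $15,312.
Year 7: 1,489 × $8 = $11,912. Book value $3,400.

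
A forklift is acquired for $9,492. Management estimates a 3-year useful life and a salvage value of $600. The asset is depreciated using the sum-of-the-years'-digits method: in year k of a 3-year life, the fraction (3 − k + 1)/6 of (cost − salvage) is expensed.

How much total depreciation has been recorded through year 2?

Depreciable base = $9,492 − $600 = $8,892.
Sum of the years' digits = 3+2+1 = 6.
Year 1: $8,892 × 3/6 = $4,446. Book value $5,046.
Year 2: $8,892 × 2/6 = $2,964. Book value $2,082.
Accumulated through year 2 = $9,492 − $2,082 = $7,410.

$7,410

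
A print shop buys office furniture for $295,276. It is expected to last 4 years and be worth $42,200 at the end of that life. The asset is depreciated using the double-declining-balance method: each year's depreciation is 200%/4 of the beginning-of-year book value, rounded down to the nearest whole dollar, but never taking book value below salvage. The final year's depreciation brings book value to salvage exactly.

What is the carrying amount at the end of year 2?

$73,819

Depreciable base = $295,276 − $42,200 = $253,076.
Year 1: ⌊$295,276 × 200%/4⌋ = $147,638. Book value $147,638.
Year 2: ⌊$147,638 × 200%/4⌋ = $73,819. Book value $73,819.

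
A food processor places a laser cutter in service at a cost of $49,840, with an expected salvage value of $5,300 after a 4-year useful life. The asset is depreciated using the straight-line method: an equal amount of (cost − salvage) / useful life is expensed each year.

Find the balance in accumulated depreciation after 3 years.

Depreciable base = $49,840 − $5,300 = $44,540.
Annual expense = $44,540 / 4 = $11,135.
End of year 1: book value $38,705.
End of year 2: book value $27,570.
End of year 3: book value $16,435.
Accumulated through year 3 = $49,840 − $16,435 = $33,405.

$33,405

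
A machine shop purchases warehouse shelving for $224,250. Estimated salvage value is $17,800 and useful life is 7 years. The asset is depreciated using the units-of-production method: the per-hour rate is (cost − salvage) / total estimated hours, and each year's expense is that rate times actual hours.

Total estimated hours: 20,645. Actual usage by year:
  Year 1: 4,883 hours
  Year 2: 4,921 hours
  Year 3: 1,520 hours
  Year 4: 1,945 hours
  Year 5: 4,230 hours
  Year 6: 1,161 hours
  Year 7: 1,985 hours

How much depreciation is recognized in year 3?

$15,200

Depreciable base = $224,250 − $17,800 = $206,450.
Rate = $206,450 / 20,645 hours = $10 per hour.
Year 1: 4,883 × $10 = $48,830. Book value $175,420.
Year 2: 4,921 × $10 = $49,210. Book value $126,210.
Year 3: 1,520 × $10 = $15,200. Book value $111,010.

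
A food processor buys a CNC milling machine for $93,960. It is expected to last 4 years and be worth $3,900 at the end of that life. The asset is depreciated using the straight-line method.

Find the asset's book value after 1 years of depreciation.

Depreciable base = $93,960 − $3,900 = $90,060.
Annual expense = $90,060 / 4 = $22,515.
End of year 1: book value $71,445.

$71,445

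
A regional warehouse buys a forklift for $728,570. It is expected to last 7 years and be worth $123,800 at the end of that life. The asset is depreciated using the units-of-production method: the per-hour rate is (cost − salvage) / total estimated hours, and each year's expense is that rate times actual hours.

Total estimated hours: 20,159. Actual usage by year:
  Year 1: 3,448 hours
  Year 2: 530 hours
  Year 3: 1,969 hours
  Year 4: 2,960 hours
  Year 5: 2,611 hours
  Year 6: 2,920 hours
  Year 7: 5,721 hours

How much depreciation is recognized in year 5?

$78,330

Depreciable base = $728,570 − $123,800 = $604,770.
Rate = $604,770 / 20,159 hours = $30 per hour.
Year 1: 3,448 × $30 = $103,440. Book value $625,130.
Year 2: 530 × $30 = $15,900. Book value $609,230.
Year 3: 1,969 × $30 = $59,070. Book value $550,160.
Year 4: 2,960 × $30 = $88,800. Book value $461,360.
Year 5: 2,611 × $30 = $78,330. Book value $383,030.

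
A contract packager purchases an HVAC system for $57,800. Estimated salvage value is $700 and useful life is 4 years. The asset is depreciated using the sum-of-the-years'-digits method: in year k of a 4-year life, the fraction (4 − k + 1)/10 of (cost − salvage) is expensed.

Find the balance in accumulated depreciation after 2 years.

$39,970

Depreciable base = $57,800 − $700 = $57,100.
Sum of the years' digits = 4+3+2+1 = 10.
Year 1: $57,100 × 4/10 = $22,840. Book value $34,960.
Year 2: $57,100 × 3/10 = $17,130. Book value $17,830.
Accumulated through year 2 = $57,800 − $17,830 = $39,970.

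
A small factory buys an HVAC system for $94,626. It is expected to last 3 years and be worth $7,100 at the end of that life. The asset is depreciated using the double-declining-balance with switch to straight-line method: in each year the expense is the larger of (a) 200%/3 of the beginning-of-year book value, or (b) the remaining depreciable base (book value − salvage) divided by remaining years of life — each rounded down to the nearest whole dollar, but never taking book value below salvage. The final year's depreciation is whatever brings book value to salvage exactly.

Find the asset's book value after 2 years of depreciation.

Depreciable base = $94,626 − $7,100 = $87,526.
Year 1: DB = ⌊$94,626 × 200%/3⌋ = $63,084; SL = ⌊$87,526/3⌋ = $29,175 → take DB $63,084. Book value $31,542.
Year 2: DB = ⌊$31,542 × 200%/3⌋ = $21,028; SL = ⌊$24,442/2⌋ = $12,221 → take DB $21,028. Book value $10,514.

$10,514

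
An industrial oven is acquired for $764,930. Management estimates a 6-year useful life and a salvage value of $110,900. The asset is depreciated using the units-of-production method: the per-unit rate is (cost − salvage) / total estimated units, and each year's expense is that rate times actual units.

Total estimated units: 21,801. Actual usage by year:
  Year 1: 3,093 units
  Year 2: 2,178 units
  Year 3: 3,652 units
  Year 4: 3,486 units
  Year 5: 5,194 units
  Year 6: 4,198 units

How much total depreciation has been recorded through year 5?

$528,090

Depreciable base = $764,930 − $110,900 = $654,030.
Rate = $654,030 / 21,801 units = $30 per unit.
Year 1: 3,093 × $30 = $92,790. Book value $672,140.
Year 2: 2,178 × $30 = $65,340. Book value $606,800.
Year 3: 3,652 × $30 = $109,560. Book value $497,240.
Year 4: 3,486 × $30 = $104,580. Book value $392,660.
Year 5: 5,194 × $30 = $155,820. Book value $236,840.
Accumulated through year 5 = $764,930 − $236,840 = $528,090.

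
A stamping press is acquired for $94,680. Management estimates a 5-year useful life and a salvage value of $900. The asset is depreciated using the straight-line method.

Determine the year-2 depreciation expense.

$18,756

Depreciable base = $94,680 − $900 = $93,780.
Annual expense = $93,780 / 5 = $18,756.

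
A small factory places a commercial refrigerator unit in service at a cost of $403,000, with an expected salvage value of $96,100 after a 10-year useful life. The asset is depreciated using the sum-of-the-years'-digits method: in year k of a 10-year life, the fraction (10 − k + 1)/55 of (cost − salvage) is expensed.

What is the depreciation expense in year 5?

Depreciable base = $403,000 − $96,100 = $306,900.
Sum of the years' digits = 10+9+8+7+6+5+4+3+2+1 = 55.
Year 1: $306,900 × 10/55 = $55,800. Book value $347,200.
Year 2: $306,900 × 9/55 = $50,220. Book value $296,980.
Year 3: $306,900 × 8/55 = $44,640. Book value $252,340.
Year 4: $306,900 × 7/55 = $39,060. Book value $213,280.
Year 5: $306,900 × 6/55 = $33,480. Book value $179,800.

$33,480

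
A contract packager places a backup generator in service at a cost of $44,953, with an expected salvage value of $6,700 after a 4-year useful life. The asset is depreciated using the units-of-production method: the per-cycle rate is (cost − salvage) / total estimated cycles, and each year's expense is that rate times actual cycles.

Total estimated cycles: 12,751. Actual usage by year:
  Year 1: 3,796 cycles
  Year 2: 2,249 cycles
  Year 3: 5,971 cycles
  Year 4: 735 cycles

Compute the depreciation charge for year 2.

$6,747

Depreciable base = $44,953 − $6,700 = $38,253.
Rate = $38,253 / 12,751 cycles = $3 per cycle.
Year 1: 3,796 × $3 = $11,388. Book value $33,565.
Year 2: 2,249 × $3 = $6,747. Book value $26,818.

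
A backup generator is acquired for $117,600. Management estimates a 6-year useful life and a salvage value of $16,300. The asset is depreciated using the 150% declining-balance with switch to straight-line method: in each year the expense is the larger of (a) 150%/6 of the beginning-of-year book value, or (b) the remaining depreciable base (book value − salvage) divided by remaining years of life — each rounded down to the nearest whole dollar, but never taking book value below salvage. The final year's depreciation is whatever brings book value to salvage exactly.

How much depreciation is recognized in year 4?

$12,403

Depreciable base = $117,600 − $16,300 = $101,300.
Year 1: DB = ⌊$117,600 × 150%/6⌋ = $29,400; SL = ⌊$101,300/6⌋ = $16,883 → take DB $29,400. Book value $88,200.
Year 2: DB = ⌊$88,200 × 150%/6⌋ = $22,050; SL = ⌊$71,900/5⌋ = $14,380 → take DB $22,050. Book value $66,150.
Year 3: DB = ⌊$66,150 × 150%/6⌋ = $16,537; SL = ⌊$49,850/4⌋ = $12,462 → take DB $16,537. Book value $49,613.
Year 4: DB = ⌊$49,613 × 150%/6⌋ = $12,403; SL = ⌊$33,313/3⌋ = $11,104 → take DB $12,403. Book value $37,210.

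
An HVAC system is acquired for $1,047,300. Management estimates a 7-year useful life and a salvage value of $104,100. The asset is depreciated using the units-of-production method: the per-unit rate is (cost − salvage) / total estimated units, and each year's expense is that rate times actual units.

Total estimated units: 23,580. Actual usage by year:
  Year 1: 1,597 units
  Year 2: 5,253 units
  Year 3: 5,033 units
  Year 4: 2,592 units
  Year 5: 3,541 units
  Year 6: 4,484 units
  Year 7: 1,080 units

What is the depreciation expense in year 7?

Depreciable base = $1,047,300 − $104,100 = $943,200.
Rate = $943,200 / 23,580 units = $40 per unit.
Year 1: 1,597 × $40 = $63,880. Book value $983,420.
Year 2: 5,253 × $40 = $210,120. Book value $773,300.
Year 3: 5,033 × $40 = $201,320. Book value $571,980.
Year 4: 2,592 × $40 = $103,680. Book value $468,300.
Year 5: 3,541 × $40 = $141,640. Book value $326,660.
Year 6: 4,484 × $40 = $179,360. Book value $147,300.
Year 7: 1,080 × $40 = $43,200. Book value $104,100.

$43,200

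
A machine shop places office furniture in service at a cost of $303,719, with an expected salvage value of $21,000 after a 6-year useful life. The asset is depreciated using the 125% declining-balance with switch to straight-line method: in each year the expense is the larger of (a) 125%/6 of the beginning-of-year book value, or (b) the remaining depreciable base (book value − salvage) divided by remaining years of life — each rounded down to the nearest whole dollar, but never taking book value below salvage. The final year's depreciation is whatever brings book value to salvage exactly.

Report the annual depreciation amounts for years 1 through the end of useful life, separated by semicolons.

Depreciable base = $303,719 − $21,000 = $282,719.
Year 1: DB = ⌊$303,719 × 125%/6⌋ = $63,274; SL = ⌊$282,719/6⌋ = $47,119 → take DB $63,274. Book value $240,445.
Year 2: DB = ⌊$240,445 × 125%/6⌋ = $50,092; SL = ⌊$219,445/5⌋ = $43,889 → take DB $50,092. Book value $190,353.
Year 3: DB = ⌊$190,353 × 125%/6⌋ = $39,656; SL = ⌊$169,353/4⌋ = $42,338 → take SL $42,338. Book value $148,015.
Year 4: DB = ⌊$148,015 × 125%/6⌋ = $30,836; SL = ⌊$127,015/3⌋ = $42,338 → take SL $42,338. Book value $105,677.
Year 5: DB = ⌊$105,677 × 125%/6⌋ = $22,016; SL = ⌊$84,677/2⌋ = $42,338 → take SL $42,338. Book value $63,339.
Year 6 (final): $63,339 − $21,000 = $42,339. Book value $21,000.

$63,274; $50,092; $42,338; $42,338; $42,338; $42,339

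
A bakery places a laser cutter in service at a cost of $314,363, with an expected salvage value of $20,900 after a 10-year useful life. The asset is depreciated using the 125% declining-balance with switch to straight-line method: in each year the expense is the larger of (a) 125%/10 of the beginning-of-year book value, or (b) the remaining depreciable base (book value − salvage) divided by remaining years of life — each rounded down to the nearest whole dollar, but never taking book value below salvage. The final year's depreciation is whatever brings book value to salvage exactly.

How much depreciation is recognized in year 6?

Depreciable base = $314,363 − $20,900 = $293,463.
Year 1: DB = ⌊$314,363 × 125%/10⌋ = $39,295; SL = ⌊$293,463/10⌋ = $29,346 → take DB $39,295. Book value $275,068.
Year 2: DB = ⌊$275,068 × 125%/10⌋ = $34,383; SL = ⌊$254,168/9⌋ = $28,240 → take DB $34,383. Book value $240,685.
Year 3: DB = ⌊$240,685 × 125%/10⌋ = $30,085; SL = ⌊$219,785/8⌋ = $27,473 → take DB $30,085. Book value $210,600.
Year 4: DB = ⌊$210,600 × 125%/10⌋ = $26,325; SL = ⌊$189,700/7⌋ = $27,100 → take SL $27,100. Book value $183,500.
Year 5: DB = ⌊$183,500 × 125%/10⌋ = $22,937; SL = ⌊$162,600/6⌋ = $27,100 → take SL $27,100. Book value $156,400.
Year 6: DB = ⌊$156,400 × 125%/10⌋ = $19,550; SL = ⌊$135,500/5⌋ = $27,100 → take SL $27,100. Book value $129,300.

$27,100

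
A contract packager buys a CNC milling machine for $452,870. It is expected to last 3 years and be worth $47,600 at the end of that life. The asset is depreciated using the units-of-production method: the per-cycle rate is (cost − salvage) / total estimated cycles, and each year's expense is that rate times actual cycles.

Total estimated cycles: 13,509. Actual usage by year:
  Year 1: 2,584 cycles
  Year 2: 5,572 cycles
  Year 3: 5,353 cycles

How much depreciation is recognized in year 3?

Depreciable base = $452,870 − $47,600 = $405,270.
Rate = $405,270 / 13,509 cycles = $30 per cycle.
Year 1: 2,584 × $30 = $77,520. Book value $375,350.
Year 2: 5,572 × $30 = $167,160. Book value $208,190.
Year 3: 5,353 × $30 = $160,590. Book value $47,600.

$160,590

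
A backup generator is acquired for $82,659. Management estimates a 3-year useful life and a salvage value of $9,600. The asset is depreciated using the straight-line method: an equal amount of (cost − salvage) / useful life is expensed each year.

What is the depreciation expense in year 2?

$24,353

Depreciable base = $82,659 − $9,600 = $73,059.
Annual expense = $73,059 / 3 = $24,353.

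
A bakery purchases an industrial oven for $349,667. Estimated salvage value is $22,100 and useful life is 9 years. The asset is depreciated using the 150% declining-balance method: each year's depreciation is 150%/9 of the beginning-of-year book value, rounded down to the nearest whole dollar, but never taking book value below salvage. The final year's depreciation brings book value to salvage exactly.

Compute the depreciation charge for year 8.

$16,264

Depreciable base = $349,667 − $22,100 = $327,567.
Year 1: ⌊$349,667 × 150%/9⌋ = $58,277. Book value $291,390.
Year 2: ⌊$291,390 × 150%/9⌋ = $48,565. Book value $242,825.
Year 3: ⌊$242,825 × 150%/9⌋ = $40,470. Book value $202,355.
Year 4: ⌊$202,355 × 150%/9⌋ = $33,725. Book value $168,630.
Year 5: ⌊$168,630 × 150%/9⌋ = $28,105. Book value $140,525.
Year 6: ⌊$140,525 × 150%/9⌋ = $23,420. Book value $117,105.
Year 7: ⌊$117,105 × 150%/9⌋ = $19,517. Book value $97,588.
Year 8: ⌊$97,588 × 150%/9⌋ = $16,264. Book value $81,324.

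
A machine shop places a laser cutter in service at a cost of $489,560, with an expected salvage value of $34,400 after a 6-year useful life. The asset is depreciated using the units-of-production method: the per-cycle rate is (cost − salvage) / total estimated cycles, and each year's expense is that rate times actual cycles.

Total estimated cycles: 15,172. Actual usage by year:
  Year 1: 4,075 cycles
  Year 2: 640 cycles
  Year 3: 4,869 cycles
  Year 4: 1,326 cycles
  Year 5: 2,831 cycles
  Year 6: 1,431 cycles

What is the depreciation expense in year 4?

Depreciable base = $489,560 − $34,400 = $455,160.
Rate = $455,160 / 15,172 cycles = $30 per cycle.
Year 1: 4,075 × $30 = $122,250. Book value $367,310.
Year 2: 640 × $30 = $19,200. Book value $348,110.
Year 3: 4,869 × $30 = $146,070. Book value $202,040.
Year 4: 1,326 × $30 = $39,780. Book value $162,260.

$39,780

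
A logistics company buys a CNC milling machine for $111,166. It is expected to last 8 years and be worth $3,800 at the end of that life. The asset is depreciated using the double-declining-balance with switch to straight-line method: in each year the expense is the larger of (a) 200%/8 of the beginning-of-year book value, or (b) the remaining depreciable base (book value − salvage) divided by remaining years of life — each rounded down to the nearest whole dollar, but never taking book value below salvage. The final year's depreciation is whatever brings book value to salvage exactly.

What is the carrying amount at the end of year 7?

Depreciable base = $111,166 − $3,800 = $107,366.
Year 1: DB = ⌊$111,166 × 200%/8⌋ = $27,791; SL = ⌊$107,366/8⌋ = $13,420 → take DB $27,791. Book value $83,375.
Year 2: DB = ⌊$83,375 × 200%/8⌋ = $20,843; SL = ⌊$79,575/7⌋ = $11,367 → take DB $20,843. Book value $62,532.
Year 3: DB = ⌊$62,532 × 200%/8⌋ = $15,633; SL = ⌊$58,732/6⌋ = $9,788 → take DB $15,633. Book value $46,899.
Year 4: DB = ⌊$46,899 × 200%/8⌋ = $11,724; SL = ⌊$43,099/5⌋ = $8,619 → take DB $11,724. Book value $35,175.
Year 5: DB = ⌊$35,175 × 200%/8⌋ = $8,793; SL = ⌊$31,375/4⌋ = $7,843 → take DB $8,793. Book value $26,382.
Year 6: DB = ⌊$26,382 × 200%/8⌋ = $6,595; SL = ⌊$22,582/3⌋ = $7,527 → take SL $7,527. Book value $18,855.
Year 7: DB = ⌊$18,855 × 200%/8⌋ = $4,713; SL = ⌊$15,055/2⌋ = $7,527 → take SL $7,527. Book value $11,328.

$11,328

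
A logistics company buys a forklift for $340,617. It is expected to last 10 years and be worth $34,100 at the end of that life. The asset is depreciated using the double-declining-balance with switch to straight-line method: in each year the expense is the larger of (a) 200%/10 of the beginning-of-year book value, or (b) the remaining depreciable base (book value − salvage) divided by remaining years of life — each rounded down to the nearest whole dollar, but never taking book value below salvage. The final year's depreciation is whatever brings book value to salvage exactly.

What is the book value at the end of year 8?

Depreciable base = $340,617 − $34,100 = $306,517.
Year 1: DB = ⌊$340,617 × 200%/10⌋ = $68,123; SL = ⌊$306,517/10⌋ = $30,651 → take DB $68,123. Book value $272,494.
Year 2: DB = ⌊$272,494 × 200%/10⌋ = $54,498; SL = ⌊$238,394/9⌋ = $26,488 → take DB $54,498. Book value $217,996.
Year 3: DB = ⌊$217,996 × 200%/10⌋ = $43,599; SL = ⌊$183,896/8⌋ = $22,987 → take DB $43,599. Book value $174,397.
Year 4: DB = ⌊$174,397 × 200%/10⌋ = $34,879; SL = ⌊$140,297/7⌋ = $20,042 → take DB $34,879. Book value $139,518.
Year 5: DB = ⌊$139,518 × 200%/10⌋ = $27,903; SL = ⌊$105,418/6⌋ = $17,569 → take DB $27,903. Book value $111,615.
Year 6: DB = ⌊$111,615 × 200%/10⌋ = $22,323; SL = ⌊$77,515/5⌋ = $15,503 → take DB $22,323. Book value $89,292.
Year 7: DB = ⌊$89,292 × 200%/10⌋ = $17,858; SL = ⌊$55,192/4⌋ = $13,798 → take DB $17,858. Book value $71,434.
Year 8: DB = ⌊$71,434 × 200%/10⌋ = $14,286; SL = ⌊$37,334/3⌋ = $12,444 → take DB $14,286. Book value $57,148.

$57,148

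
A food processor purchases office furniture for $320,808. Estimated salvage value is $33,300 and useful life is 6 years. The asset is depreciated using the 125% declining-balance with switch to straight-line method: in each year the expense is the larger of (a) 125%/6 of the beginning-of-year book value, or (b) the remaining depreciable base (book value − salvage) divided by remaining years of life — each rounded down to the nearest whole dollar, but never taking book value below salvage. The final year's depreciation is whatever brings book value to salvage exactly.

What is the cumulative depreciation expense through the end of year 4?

Depreciable base = $320,808 − $33,300 = $287,508.
Year 1: DB = ⌊$320,808 × 125%/6⌋ = $66,835; SL = ⌊$287,508/6⌋ = $47,918 → take DB $66,835. Book value $253,973.
Year 2: DB = ⌊$253,973 × 125%/6⌋ = $52,911; SL = ⌊$220,673/5⌋ = $44,134 → take DB $52,911. Book value $201,062.
Year 3: DB = ⌊$201,062 × 125%/6⌋ = $41,887; SL = ⌊$167,762/4⌋ = $41,940 → take SL $41,940. Book value $159,122.
Year 4: DB = ⌊$159,122 × 125%/6⌋ = $33,150; SL = ⌊$125,822/3⌋ = $41,940 → take SL $41,940. Book value $117,182.
Accumulated through year 4 = $320,808 − $117,182 = $203,626.

$203,626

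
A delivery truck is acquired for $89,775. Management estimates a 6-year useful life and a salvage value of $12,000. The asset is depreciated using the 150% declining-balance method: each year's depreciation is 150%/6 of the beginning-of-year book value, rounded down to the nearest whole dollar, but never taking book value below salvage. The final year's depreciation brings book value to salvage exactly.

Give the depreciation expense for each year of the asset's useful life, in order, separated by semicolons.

$22,443; $16,833; $12,624; $9,468; $7,101; $9,306

Depreciable base = $89,775 − $12,000 = $77,775.
Year 1: ⌊$89,775 × 150%/6⌋ = $22,443. Book value $67,332.
Year 2: ⌊$67,332 × 150%/6⌋ = $16,833. Book value $50,499.
Year 3: ⌊$50,499 × 150%/6⌋ = $12,624. Book value $37,875.
Year 4: ⌊$37,875 × 150%/6⌋ = $9,468. Book value $28,407.
Year 5: ⌊$28,407 × 150%/6⌋ = $7,101. Book value $21,306.
Year 6 (final): $21,306 − $12,000 = $9,306. Book value $12,000.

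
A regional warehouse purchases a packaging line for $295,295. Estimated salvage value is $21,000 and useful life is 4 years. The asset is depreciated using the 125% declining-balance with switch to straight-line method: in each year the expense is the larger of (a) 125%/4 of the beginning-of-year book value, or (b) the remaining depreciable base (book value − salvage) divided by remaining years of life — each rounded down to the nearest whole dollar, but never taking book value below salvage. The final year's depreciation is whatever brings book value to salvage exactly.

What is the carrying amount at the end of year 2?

Depreciable base = $295,295 − $21,000 = $274,295.
Year 1: DB = ⌊$295,295 × 125%/4⌋ = $92,279; SL = ⌊$274,295/4⌋ = $68,573 → take DB $92,279. Book value $203,016.
Year 2: DB = ⌊$203,016 × 125%/4⌋ = $63,442; SL = ⌊$182,016/3⌋ = $60,672 → take DB $63,442. Book value $139,574.

$139,574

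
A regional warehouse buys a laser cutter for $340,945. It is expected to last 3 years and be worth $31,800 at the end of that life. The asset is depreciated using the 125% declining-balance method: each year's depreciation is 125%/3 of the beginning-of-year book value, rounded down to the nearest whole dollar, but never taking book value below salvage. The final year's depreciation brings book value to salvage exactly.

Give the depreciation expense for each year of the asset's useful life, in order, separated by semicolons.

Depreciable base = $340,945 − $31,800 = $309,145.
Year 1: ⌊$340,945 × 125%/3⌋ = $142,060. Book value $198,885.
Year 2: ⌊$198,885 × 125%/3⌋ = $82,868. Book value $116,017.
Year 3 (final): $116,017 − $31,800 = $84,217. Book value $31,800.

$142,060; $82,868; $84,217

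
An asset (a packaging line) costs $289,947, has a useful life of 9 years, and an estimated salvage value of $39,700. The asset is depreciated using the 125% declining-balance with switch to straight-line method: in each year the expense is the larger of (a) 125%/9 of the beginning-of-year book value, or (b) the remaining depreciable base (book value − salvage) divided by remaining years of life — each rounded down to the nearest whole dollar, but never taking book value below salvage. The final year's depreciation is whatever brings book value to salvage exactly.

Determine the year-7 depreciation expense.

$23,945

Depreciable base = $289,947 − $39,700 = $250,247.
Year 1: DB = ⌊$289,947 × 125%/9⌋ = $40,270; SL = ⌊$250,247/9⌋ = $27,805 → take DB $40,270. Book value $249,677.
Year 2: DB = ⌊$249,677 × 125%/9⌋ = $34,677; SL = ⌊$209,977/8⌋ = $26,247 → take DB $34,677. Book value $215,000.
Year 3: DB = ⌊$215,000 × 125%/9⌋ = $29,861; SL = ⌊$175,300/7⌋ = $25,042 → take DB $29,861. Book value $185,139.
Year 4: DB = ⌊$185,139 × 125%/9⌋ = $25,713; SL = ⌊$145,439/6⌋ = $24,239 → take DB $25,713. Book value $159,426.
Year 5: DB = ⌊$159,426 × 125%/9⌋ = $22,142; SL = ⌊$119,726/5⌋ = $23,945 → take SL $23,945. Book value $135,481.
Year 6: DB = ⌊$135,481 × 125%/9⌋ = $18,816; SL = ⌊$95,781/4⌋ = $23,945 → take SL $23,945. Book value $111,536.
Year 7: DB = ⌊$111,536 × 125%/9⌋ = $15,491; SL = ⌊$71,836/3⌋ = $23,945 → take SL $23,945. Book value $87,591.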